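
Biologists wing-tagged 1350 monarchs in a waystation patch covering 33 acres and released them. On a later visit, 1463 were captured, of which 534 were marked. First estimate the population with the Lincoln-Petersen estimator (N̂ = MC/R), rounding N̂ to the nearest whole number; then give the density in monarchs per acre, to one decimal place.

density ≈ 112.1 monarchs per acre

N̂ = 1350·1463/534 = 1975050/534 ≈ 3698.6 → 3699
Density = N̂ / area = 3699 / 33 ≈ 112.09 → 112.1 per acre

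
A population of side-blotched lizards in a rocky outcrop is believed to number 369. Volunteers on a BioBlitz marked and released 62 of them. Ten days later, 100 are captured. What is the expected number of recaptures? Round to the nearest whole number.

expected recaptures ≈ 17

The marked fraction of the population is 62/369, so in a sample of 100 expect C·(M/N) marked.
E[R] = 62 × 100 / 369 = 6200 / 369 ≈ 16.8 → 17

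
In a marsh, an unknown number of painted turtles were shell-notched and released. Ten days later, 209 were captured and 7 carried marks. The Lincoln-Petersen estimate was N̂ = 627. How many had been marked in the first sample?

M = 21

From N = M·C/R: M = N·R / C = 627·7 / 209 = 4389 / 209 = 21.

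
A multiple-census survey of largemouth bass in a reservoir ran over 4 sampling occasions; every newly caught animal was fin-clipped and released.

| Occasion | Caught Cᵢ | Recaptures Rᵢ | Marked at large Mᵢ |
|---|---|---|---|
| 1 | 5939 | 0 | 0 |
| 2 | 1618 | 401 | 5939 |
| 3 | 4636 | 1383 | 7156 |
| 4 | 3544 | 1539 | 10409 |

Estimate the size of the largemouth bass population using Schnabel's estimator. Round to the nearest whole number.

Σ MᵢCᵢ = 0·5939 + 5939·1618 + 7156·4636 + 10409·3544 = 0 + 9609302 + 33175216 + 36889496 = 79674014
Σ Rᵢ = 0 + 401 + 1383 + 1539 = 3323
N̂ = 79674014 / 3323 ≈ 23976.5 → 23977

N ≈ 23,977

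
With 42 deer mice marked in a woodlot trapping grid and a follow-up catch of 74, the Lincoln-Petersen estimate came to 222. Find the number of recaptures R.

From N = M·C/R: R = M·C / N = 42·74 / 222 = 3108 / 222 = 14.

R = 14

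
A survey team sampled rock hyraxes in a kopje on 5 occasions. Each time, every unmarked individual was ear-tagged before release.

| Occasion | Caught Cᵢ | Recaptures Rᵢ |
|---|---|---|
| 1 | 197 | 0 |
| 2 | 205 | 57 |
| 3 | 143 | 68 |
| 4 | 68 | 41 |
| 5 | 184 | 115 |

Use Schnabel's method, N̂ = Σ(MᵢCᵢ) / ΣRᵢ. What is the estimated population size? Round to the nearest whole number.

N ≈ 714

Marked at large before each occasion: Mᵢ = Σⱼ<ᵢ (Cⱼ − Rⱼ) → M1=0, M2=197, M3=345, M4=420, M5=447
Σ MᵢCᵢ = 0·197 + 197·205 + 345·143 + 420·68 + 447·184 = 0 + 40385 + 49335 + 28560 + 82248 = 200528
Σ Rᵢ = 0 + 57 + 68 + 41 + 115 = 281
N̂ = 200528 / 281 ≈ 713.6 → 714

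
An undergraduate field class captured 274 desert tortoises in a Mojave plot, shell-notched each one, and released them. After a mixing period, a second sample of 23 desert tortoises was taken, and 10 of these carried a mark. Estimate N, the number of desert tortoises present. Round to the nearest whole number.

Lincoln-Petersen assumes M/N = R/C, so N = M·C / R.
N = (274 × 23) / 10 = 6302 / 10 ≈ 630.2 → 630

N ≈ 630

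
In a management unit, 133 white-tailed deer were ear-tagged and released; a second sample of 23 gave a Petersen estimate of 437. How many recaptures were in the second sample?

From N = M·C/R: R = M·C / N = 133·23 / 437 = 3059 / 437 = 7.

R = 7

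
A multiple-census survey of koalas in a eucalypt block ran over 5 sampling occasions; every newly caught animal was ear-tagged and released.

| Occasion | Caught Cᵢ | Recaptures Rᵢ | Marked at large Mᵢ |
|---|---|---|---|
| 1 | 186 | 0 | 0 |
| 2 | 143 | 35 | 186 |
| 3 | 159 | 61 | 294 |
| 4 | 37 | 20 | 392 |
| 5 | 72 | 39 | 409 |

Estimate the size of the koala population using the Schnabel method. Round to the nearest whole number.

Σ MᵢCᵢ = 0·186 + 186·143 + 294·159 + 392·37 + 409·72 = 0 + 26598 + 46746 + 14504 + 29448 = 117296
Σ Rᵢ = 0 + 35 + 61 + 20 + 39 = 155
N̂ = 117296 / 155 ≈ 756.7 → 757

N ≈ 757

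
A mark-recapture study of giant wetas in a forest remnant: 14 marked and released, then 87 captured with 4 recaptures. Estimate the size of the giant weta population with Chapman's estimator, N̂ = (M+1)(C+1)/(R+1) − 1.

N = 263

N̂ = (14+1)(87+1)/(4+1) − 1 = 15·88/5 − 1
= 1320/5 − 1 = 264 − 1 = 263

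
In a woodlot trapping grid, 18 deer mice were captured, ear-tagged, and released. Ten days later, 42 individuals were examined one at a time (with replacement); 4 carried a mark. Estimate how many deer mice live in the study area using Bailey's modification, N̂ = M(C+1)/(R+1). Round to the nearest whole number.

N̂ = 18·(42+1)/(4+1) = 18·43/5 = 774/5 ≈ 154.8 → 155

N ≈ 155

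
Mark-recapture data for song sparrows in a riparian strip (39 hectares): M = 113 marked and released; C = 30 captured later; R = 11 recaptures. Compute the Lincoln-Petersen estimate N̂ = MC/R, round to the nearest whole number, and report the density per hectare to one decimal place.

density ≈ 7.9 song sparrows per hectare

N̂ = 113·30/11 = 3390/11 ≈ 308.2 → 308
Density = N̂ / area = 308 / 39 ≈ 7.90 → 7.9 per hectare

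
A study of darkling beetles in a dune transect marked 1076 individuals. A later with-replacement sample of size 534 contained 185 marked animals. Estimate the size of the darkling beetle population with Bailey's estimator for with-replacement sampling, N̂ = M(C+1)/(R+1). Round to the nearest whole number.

N ≈ 3095

N̂ = 1076·(534+1)/(185+1) = 1076·535/186 = 575660/186 ≈ 3094.9 → 3095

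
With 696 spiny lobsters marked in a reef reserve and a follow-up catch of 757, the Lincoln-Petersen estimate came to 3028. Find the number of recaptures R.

From N = M·C/R: R = M·C / N = 696·757 / 3028 = 526872 / 3028 = 174.

R = 174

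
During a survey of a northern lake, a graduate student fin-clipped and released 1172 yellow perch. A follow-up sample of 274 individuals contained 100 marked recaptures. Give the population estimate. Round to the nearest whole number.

Lincoln-Petersen assumes M/N = R/C, so N = M·C / R.
N = (1172 × 274) / 100 = 321128 / 100 ≈ 3211.3 → 3211

N ≈ 3211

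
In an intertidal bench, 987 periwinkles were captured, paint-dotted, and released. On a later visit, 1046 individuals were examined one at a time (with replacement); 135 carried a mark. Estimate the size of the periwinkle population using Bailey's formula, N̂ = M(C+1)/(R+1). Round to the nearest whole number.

N ≈ 7598

N̂ = 987·(1046+1)/(135+1) = 987·1047/136 = 1033389/136 ≈ 7598.4 → 7598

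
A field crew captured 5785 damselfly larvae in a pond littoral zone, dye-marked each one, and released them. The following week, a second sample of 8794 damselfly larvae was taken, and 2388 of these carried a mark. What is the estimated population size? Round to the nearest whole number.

N = (5785 × 8794) / 2388 = 50873290 / 2388 ≈ 21303.7 → 21304

N ≈ 21,304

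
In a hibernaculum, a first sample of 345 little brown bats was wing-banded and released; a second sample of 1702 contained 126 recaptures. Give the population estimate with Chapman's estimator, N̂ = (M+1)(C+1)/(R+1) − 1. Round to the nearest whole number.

N ≈ 4639

N̂ = (345+1)(1702+1)/(126+1) − 1 = 346·1703/127 − 1
= 589238/127 − 1 ≈ 4639.7 − 1 ≈ 4638.7 → 4639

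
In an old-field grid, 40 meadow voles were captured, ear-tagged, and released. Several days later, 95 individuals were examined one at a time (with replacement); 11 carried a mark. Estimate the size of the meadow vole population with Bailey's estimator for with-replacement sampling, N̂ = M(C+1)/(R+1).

N = 320

N̂ = 40·(95+1)/(11+1) = 40·96/12 = 3840/12 = 320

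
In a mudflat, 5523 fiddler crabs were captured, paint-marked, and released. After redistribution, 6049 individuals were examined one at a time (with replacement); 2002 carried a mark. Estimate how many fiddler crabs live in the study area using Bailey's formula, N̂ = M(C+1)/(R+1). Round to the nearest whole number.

N̂ = 5523·(6049+1)/(2002+1) = 5523·6050/2003 = 33414150/2003 ≈ 16682.1 → 16682

N ≈ 16,682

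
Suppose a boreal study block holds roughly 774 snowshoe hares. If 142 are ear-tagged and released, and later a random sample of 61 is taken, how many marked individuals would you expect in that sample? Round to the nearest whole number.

Expected recaptures E[R] = M·C / N.
E[R] = 142 × 61 / 774 = 8662 / 774 ≈ 11.2 → 11

expected recaptures ≈ 11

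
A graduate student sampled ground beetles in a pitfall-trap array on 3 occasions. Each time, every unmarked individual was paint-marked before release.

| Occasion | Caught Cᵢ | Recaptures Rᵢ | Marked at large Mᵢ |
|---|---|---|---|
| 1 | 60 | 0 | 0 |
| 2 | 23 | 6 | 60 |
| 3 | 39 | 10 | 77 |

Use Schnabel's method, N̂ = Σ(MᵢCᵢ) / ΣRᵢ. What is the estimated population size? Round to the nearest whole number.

Σ MᵢCᵢ = 0·60 + 60·23 + 77·39 = 0 + 1380 + 3003 = 4383
Σ Rᵢ = 0 + 6 + 10 = 16
N̂ = 4383 / 16 ≈ 273.9 → 274

N ≈ 274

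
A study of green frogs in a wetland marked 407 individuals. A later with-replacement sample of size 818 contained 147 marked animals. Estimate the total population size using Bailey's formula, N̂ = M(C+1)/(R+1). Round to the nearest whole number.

N̂ = 407·(818+1)/(147+1) = 407·819/148 = 333333/148 ≈ 2252.2 → 2252

N ≈ 2252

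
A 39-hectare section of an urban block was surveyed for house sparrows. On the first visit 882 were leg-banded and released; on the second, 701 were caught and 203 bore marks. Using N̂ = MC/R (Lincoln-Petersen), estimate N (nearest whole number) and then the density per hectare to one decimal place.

N̂ = 882·701/203 = 618282/203 ≈ 3045.7 → 3046
Density = N̂ / area = 3046 / 39 ≈ 78.10 → 78.1 per hectare

density ≈ 78.1 house sparrows per hectare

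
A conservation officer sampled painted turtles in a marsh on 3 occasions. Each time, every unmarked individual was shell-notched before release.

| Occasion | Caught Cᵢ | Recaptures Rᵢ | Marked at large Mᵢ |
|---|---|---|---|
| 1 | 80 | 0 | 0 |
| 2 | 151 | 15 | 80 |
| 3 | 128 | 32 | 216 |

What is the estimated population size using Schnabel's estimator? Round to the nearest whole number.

Σ MᵢCᵢ = 0·80 + 80·151 + 216·128 = 0 + 12080 + 27648 = 39728
Σ Rᵢ = 0 + 15 + 32 = 47
N̂ = 39728 / 47 ≈ 845.3 → 845

N ≈ 845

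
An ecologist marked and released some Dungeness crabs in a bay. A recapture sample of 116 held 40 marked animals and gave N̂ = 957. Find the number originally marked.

M = 330

From N = M·C/R: M = N·R / C = 957·40 / 116 = 38280 / 116 = 330.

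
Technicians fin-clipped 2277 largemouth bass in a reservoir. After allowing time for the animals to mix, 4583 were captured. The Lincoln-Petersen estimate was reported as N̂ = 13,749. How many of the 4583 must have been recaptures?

From N = M·C/R: R = M·C / N = 2277·4583 / 13749 = 10435491 / 13749 = 759.

R = 759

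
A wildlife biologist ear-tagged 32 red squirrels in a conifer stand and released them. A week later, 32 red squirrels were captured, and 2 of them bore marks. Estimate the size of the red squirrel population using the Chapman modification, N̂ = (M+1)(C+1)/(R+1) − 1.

N̂ = (32+1)(32+1)/(2+1) − 1 = 33·33/3 − 1
= 1089/3 − 1 = 363 − 1 = 362

N = 362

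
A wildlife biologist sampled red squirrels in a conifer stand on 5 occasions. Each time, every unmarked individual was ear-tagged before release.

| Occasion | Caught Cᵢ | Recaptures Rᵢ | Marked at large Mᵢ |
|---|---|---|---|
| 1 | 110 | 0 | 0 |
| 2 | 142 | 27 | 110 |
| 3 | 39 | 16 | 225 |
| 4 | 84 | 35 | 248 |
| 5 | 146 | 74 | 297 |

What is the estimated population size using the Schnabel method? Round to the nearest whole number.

N ≈ 583

Σ MᵢCᵢ = 0·110 + 110·142 + 225·39 + 248·84 + 297·146 = 0 + 15620 + 8775 + 20832 + 43362 = 88589
Σ Rᵢ = 0 + 27 + 16 + 35 + 74 = 152
N̂ = 88589 / 152 ≈ 582.8 → 583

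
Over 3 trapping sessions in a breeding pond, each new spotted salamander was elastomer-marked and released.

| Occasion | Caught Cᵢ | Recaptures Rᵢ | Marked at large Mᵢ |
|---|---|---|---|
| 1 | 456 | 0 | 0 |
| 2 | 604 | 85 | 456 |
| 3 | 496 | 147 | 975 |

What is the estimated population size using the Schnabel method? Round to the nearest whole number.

Σ MᵢCᵢ = 0·456 + 456·604 + 975·496 = 0 + 275424 + 483600 = 759024
Σ Rᵢ = 0 + 85 + 147 = 232
N̂ = 759024 / 232 ≈ 3271.7 → 3272

N ≈ 3272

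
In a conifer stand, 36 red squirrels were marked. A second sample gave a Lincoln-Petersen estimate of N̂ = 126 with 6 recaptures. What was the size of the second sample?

C = 21

From N = M·C/R: C = N·R / M = 126·6 / 36 = 756 / 36 = 21.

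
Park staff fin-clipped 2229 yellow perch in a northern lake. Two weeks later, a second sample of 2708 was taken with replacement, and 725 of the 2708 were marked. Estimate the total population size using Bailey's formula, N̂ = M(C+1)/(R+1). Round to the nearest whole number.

N ≈ 8317

N̂ = 2229·(2708+1)/(725+1) = 2229·2709/726 = 6038361/726 ≈ 8317.3 → 8317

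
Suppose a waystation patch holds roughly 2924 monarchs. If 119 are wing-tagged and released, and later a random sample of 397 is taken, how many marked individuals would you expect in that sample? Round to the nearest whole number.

expected recaptures ≈ 16

Expected recaptures E[R] = M·C / N.
E[R] = 119 × 397 / 2924 = 47243 / 2924 ≈ 16.2 → 16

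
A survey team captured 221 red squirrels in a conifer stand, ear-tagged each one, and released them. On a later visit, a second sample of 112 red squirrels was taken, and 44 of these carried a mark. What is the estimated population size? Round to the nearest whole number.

N = (221 × 112) / 44 = 24752 / 44 ≈ 562.5 → 563

N ≈ 563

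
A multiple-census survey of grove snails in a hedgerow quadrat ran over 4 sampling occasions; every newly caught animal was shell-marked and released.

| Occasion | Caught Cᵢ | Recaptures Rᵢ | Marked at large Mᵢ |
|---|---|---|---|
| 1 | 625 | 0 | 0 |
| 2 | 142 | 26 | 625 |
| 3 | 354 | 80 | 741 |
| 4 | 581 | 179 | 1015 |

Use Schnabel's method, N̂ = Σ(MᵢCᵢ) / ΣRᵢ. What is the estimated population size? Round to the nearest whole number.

Σ MᵢCᵢ = 0·625 + 625·142 + 741·354 + 1015·581 = 0 + 88750 + 262314 + 589715 = 940779
Σ Rᵢ = 0 + 26 + 80 + 179 = 285
N̂ = 940779 / 285 ≈ 3301.0 → 3301

N ≈ 3301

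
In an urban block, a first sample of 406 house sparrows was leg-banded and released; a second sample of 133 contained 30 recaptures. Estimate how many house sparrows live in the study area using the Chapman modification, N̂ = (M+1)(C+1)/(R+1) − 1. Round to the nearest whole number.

N ≈ 1758

N̂ = (406+1)(133+1)/(30+1) − 1 = 407·134/31 − 1
= 54538/31 − 1 ≈ 1759.3 − 1 ≈ 1758.3 → 1758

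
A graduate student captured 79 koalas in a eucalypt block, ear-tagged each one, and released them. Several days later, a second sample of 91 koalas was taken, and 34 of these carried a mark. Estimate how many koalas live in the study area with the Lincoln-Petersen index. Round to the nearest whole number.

N = (79 × 91) / 34 = 7189 / 34 ≈ 211.4 → 211

N ≈ 211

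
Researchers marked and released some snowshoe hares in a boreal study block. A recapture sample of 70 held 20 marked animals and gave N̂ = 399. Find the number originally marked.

M = 114

From N = M·C/R: M = N·R / C = 399·20 / 70 = 7980 / 70 = 114.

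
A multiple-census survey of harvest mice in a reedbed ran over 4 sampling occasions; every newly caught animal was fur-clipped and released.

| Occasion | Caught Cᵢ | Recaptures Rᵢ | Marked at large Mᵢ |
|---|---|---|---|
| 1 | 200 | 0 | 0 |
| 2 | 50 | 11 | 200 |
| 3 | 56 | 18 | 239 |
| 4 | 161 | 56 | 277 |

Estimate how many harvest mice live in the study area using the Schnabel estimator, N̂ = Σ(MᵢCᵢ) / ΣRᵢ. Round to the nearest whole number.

N ≈ 800

Σ MᵢCᵢ = 0·200 + 200·50 + 239·56 + 277·161 = 0 + 10000 + 13384 + 44597 = 67981
Σ Rᵢ = 0 + 11 + 18 + 56 = 85
N̂ = 67981 / 85 ≈ 799.8 → 800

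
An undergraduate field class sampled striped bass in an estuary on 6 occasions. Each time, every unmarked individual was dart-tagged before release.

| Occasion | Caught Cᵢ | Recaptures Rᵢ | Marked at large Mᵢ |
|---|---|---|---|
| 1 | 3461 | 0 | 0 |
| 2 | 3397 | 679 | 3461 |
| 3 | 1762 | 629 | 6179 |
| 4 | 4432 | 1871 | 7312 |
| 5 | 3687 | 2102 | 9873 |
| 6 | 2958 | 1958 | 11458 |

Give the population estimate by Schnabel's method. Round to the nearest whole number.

N ≈ 17,315

Σ MᵢCᵢ = 0·3461 + 3461·3397 + 6179·1762 + 7312·4432 + 9873·3687 + 11458·2958 = 0 + 11757017 + 10887398 + 32406784 + 36401751 + 33892764 = 125345714
Σ Rᵢ = 0 + 679 + 629 + 1871 + 2102 + 1958 = 7239
N̂ = 125345714 / 7239 ≈ 17315.3 → 17315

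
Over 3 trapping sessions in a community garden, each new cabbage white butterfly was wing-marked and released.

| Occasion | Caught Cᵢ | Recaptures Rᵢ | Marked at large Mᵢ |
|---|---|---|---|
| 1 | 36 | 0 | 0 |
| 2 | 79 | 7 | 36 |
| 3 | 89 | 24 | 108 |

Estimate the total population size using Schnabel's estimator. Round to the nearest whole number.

Σ MᵢCᵢ = 0·36 + 36·79 + 108·89 = 0 + 2844 + 9612 = 12456
Σ Rᵢ = 0 + 7 + 24 = 31
N̂ = 12456 / 31 ≈ 401.8 → 402

N ≈ 402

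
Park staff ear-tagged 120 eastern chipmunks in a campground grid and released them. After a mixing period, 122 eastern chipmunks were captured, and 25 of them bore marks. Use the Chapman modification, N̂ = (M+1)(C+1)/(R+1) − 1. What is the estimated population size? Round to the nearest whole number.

N̂ = (120+1)(122+1)/(25+1) − 1 = 121·123/26 − 1
= 14883/26 − 1 ≈ 572.4 − 1 ≈ 571.4 → 571

N ≈ 571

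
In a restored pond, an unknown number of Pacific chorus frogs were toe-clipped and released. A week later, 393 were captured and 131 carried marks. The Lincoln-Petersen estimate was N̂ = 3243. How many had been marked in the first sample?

From N = M·C/R: M = N·R / C = 3243·131 / 393 = 424833 / 393 = 1081.

M = 1081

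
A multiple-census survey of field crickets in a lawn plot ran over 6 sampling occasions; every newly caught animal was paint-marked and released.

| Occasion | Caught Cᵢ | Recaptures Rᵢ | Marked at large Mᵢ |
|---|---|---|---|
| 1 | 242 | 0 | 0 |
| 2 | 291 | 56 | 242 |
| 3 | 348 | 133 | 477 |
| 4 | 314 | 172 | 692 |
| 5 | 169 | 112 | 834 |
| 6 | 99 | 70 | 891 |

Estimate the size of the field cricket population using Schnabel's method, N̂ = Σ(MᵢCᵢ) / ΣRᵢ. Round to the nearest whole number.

N ≈ 1258

Σ MᵢCᵢ = 0·242 + 242·291 + 477·348 + 692·314 + 834·169 + 891·99 = 0 + 70422 + 165996 + 217288 + 140946 + 88209 = 682861
Σ Rᵢ = 0 + 56 + 133 + 172 + 112 + 70 = 543
N̂ = 682861 / 543 ≈ 1257.6 → 1258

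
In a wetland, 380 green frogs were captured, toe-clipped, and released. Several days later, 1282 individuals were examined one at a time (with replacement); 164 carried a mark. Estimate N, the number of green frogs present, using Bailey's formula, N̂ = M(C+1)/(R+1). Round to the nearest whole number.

N̂ = 380·(1282+1)/(164+1) = 380·1283/165 = 487540/165 ≈ 2954.8 → 2955

N ≈ 2955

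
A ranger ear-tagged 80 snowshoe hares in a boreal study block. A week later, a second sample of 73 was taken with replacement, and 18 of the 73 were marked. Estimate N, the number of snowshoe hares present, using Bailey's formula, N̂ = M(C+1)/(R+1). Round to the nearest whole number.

N ≈ 312

N̂ = 80·(73+1)/(18+1) = 80·74/19 = 5920/19 ≈ 311.6 → 312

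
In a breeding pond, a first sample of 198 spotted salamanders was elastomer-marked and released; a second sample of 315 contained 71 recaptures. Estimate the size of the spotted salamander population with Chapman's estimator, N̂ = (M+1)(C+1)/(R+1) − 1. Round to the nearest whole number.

N̂ = (198+1)(315+1)/(71+1) − 1 = 199·316/72 − 1
= 62884/72 − 1 ≈ 873.4 − 1 ≈ 872.4 → 872

N ≈ 872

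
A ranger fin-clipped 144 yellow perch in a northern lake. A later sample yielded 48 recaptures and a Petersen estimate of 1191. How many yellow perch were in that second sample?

C = 397

From N = M·C/R: C = N·R / M = 1191·48 / 144 = 57168 / 144 = 397.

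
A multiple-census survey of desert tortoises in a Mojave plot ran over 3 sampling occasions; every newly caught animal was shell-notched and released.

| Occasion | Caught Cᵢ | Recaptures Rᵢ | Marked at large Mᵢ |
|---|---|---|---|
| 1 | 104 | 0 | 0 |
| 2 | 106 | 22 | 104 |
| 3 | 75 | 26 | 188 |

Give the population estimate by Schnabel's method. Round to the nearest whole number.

N ≈ 523

Σ MᵢCᵢ = 0·104 + 104·106 + 188·75 = 0 + 11024 + 14100 = 25124
Σ Rᵢ = 0 + 22 + 26 = 48
N̂ = 25124 / 48 ≈ 523.4 → 523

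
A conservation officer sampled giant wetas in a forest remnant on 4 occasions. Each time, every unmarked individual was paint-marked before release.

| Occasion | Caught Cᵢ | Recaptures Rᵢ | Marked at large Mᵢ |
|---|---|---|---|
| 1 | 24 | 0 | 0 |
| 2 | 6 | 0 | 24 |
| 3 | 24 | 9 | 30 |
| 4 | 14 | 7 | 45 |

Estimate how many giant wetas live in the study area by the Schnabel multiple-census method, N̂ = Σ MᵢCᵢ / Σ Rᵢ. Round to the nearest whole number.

N ≈ 93

Σ MᵢCᵢ = 0·24 + 24·6 + 30·24 + 45·14 = 0 + 144 + 720 + 630 = 1494
Σ Rᵢ = 0 + 0 + 9 + 7 = 16
N̂ = 1494 / 16 ≈ 93.4 → 93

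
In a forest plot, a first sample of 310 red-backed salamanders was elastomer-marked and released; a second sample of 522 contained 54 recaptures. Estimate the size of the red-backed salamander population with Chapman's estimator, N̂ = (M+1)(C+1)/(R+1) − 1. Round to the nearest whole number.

N̂ = (310+1)(522+1)/(54+1) − 1 = 311·523/55 − 1
= 162653/55 − 1 ≈ 2957.3 − 1 ≈ 2956.3 → 2956

N ≈ 2956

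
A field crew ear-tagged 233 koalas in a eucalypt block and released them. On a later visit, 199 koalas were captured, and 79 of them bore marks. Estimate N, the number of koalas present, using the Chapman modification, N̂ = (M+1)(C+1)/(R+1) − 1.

N = 584

N̂ = (233+1)(199+1)/(79+1) − 1 = 234·200/80 − 1
= 46800/80 − 1 = 585 − 1 = 584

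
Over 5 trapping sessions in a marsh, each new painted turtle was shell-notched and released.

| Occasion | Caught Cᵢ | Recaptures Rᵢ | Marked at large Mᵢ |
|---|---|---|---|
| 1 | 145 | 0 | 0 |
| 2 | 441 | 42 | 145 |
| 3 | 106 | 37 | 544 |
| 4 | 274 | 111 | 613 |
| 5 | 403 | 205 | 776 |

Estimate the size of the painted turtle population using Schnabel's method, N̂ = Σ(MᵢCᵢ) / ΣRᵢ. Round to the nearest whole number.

Σ MᵢCᵢ = 0·145 + 145·441 + 544·106 + 613·274 + 776·403 = 0 + 63945 + 57664 + 167962 + 312728 = 602299
Σ Rᵢ = 0 + 42 + 37 + 111 + 205 = 395
N̂ = 602299 / 395 ≈ 1524.8 → 1525

N ≈ 1525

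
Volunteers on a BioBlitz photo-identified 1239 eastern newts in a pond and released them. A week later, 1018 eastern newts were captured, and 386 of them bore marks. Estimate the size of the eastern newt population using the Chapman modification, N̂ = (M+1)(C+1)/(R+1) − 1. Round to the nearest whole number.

N ≈ 3264

N̂ = (1239+1)(1018+1)/(386+1) − 1 = 1240·1019/387 − 1
= 1263560/387 − 1 ≈ 3265.0 − 1 ≈ 3264.0 → 3264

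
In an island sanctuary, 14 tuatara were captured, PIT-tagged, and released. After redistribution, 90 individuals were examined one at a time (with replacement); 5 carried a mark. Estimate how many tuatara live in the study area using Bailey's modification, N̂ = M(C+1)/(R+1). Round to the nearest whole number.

N ≈ 212

N̂ = 14·(90+1)/(5+1) = 14·91/6 = 1274/6 ≈ 212.3 → 212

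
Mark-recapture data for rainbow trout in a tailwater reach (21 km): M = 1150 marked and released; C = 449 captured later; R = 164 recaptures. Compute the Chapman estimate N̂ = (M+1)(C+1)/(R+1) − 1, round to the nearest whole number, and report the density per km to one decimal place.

N̂ = 1151·450/165 − 1 = 517950/165 − 1 ≈ 3138.1 → 3138
Density = N̂ / area = 3138 / 21 ≈ 149.43 → 149.4 per km

density ≈ 149.4 rainbow trout per km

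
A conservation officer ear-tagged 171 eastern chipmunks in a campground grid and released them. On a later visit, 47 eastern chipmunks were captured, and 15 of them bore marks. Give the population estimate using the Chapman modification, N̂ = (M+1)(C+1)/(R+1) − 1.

N̂ = (171+1)(47+1)/(15+1) − 1 = 172·48/16 − 1
= 8256/16 − 1 = 516 − 1 = 515

N = 515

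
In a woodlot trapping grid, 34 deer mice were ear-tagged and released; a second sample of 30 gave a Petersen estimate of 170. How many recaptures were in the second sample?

R = 6

From N = M·C/R: R = M·C / N = 34·30 / 170 = 1020 / 170 = 6.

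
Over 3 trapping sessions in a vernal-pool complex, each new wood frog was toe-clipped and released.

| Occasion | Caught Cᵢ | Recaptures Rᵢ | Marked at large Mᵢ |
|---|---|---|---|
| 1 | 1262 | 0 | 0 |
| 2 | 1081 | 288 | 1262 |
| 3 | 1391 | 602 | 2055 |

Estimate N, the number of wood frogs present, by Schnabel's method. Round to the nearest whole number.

Σ MᵢCᵢ = 0·1262 + 1262·1081 + 2055·1391 = 0 + 1364222 + 2858505 = 4222727
Σ Rᵢ = 0 + 288 + 602 = 890
N̂ = 4222727 / 890 ≈ 4744.6 → 4745

N ≈ 4745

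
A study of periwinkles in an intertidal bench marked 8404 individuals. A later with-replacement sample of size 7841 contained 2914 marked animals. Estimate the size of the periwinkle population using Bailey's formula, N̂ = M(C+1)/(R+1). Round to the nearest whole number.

N̂ = 8404·(7841+1)/(2914+1) = 8404·7842/2915 = 65904168/2915 ≈ 22608.6 → 22609

N ≈ 22,609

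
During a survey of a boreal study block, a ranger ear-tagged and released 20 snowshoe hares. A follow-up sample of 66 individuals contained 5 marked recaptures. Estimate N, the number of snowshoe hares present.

N = 264

N = (20 × 66) / 5 = 1320 / 5 = 264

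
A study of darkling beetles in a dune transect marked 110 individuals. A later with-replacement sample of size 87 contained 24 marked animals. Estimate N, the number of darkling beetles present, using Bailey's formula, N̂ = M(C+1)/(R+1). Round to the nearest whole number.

N ≈ 387

N̂ = 110·(87+1)/(24+1) = 110·88/25 = 9680/25 ≈ 387.2 → 387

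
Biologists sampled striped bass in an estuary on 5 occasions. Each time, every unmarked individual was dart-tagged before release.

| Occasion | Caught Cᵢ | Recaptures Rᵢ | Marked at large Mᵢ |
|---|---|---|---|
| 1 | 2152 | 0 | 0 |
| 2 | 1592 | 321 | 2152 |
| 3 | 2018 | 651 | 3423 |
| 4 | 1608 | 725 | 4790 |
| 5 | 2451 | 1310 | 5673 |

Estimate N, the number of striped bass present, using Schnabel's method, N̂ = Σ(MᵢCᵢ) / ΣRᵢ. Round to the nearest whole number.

N ≈ 10,622

Σ MᵢCᵢ = 0·2152 + 2152·1592 + 3423·2018 + 4790·1608 + 5673·2451 = 0 + 3425984 + 6907614 + 7702320 + 13904523 = 31940441
Σ Rᵢ = 0 + 321 + 651 + 725 + 1310 = 3007
N̂ = 31940441 / 3007 ≈ 10622.0 → 10622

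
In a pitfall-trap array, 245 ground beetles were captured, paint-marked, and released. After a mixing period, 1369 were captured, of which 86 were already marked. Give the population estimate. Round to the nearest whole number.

N = (245 × 1369) / 86 = 335405 / 86 ≈ 3900.1 → 3900

N ≈ 3900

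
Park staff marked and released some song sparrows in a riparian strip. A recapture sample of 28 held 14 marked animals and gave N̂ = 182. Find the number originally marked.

From N = M·C/R: M = N·R / C = 182·14 / 28 = 2548 / 28 = 91.

M = 91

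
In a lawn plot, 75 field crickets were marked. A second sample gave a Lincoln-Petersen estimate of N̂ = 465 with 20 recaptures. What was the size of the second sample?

From N = M·C/R: C = N·R / M = 465·20 / 75 = 9300 / 75 = 124.

C = 124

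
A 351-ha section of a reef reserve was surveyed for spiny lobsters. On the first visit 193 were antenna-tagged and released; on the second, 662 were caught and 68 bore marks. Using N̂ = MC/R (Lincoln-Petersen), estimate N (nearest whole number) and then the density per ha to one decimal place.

density ≈ 5.4 spiny lobsters per ha

N̂ = 193·662/68 = 127766/68 ≈ 1878.9 → 1879
Density = N̂ / area = 1879 / 351 ≈ 5.35 → 5.4 per ha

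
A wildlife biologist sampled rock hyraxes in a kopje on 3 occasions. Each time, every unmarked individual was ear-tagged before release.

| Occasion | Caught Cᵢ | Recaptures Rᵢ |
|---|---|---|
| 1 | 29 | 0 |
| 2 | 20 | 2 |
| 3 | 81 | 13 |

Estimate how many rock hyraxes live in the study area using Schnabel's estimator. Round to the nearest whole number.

N ≈ 292

Marked at large before each occasion: Mᵢ = Σⱼ<ᵢ (Cⱼ − Rⱼ) → M1=0, M2=29, M3=47
Σ MᵢCᵢ = 0·29 + 29·20 + 47·81 = 0 + 580 + 3807 = 4387
Σ Rᵢ = 0 + 2 + 13 = 15
N̂ = 4387 / 15 ≈ 292.47 → 292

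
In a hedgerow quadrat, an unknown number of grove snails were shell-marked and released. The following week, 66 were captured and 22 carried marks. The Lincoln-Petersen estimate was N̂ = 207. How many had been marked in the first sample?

M = 69

From N = M·C/R: M = N·R / C = 207·22 / 66 = 4554 / 66 = 69.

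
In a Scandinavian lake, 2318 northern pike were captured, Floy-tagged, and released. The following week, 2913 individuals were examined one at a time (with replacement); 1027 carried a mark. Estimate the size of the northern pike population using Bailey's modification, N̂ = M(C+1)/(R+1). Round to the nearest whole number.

N̂ = 2318·(2913+1)/(1027+1) = 2318·2914/1028 = 6754652/1028 ≈ 6570.7 → 6571

N ≈ 6571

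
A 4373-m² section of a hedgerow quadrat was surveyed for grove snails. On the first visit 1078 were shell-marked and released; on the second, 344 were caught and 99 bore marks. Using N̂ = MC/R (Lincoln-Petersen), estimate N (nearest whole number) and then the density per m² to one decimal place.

N̂ = 1078·344/99 = 370832/99 ≈ 3745.8 → 3746
Density = N̂ / area = 3746 / 4373 ≈ 0.86 → 0.9 per m²

density ≈ 0.9 grove snails per m²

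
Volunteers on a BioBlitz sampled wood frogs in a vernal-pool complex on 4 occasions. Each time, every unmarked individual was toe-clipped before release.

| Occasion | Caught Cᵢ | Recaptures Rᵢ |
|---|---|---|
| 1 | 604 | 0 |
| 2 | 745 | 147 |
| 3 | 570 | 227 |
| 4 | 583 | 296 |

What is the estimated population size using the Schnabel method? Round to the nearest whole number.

N ≈ 3039

Marked at large before each occasion: Mᵢ = Σⱼ<ᵢ (Cⱼ − Rⱼ) → M1=0, M2=604, M3=1202, M4=1545
Σ MᵢCᵢ = 0·604 + 604·745 + 1202·570 + 1545·583 = 0 + 449980 + 685140 + 900735 = 2035855
Σ Rᵢ = 0 + 147 + 227 + 296 = 670
N̂ = 2035855 / 670 ≈ 3038.6 → 3039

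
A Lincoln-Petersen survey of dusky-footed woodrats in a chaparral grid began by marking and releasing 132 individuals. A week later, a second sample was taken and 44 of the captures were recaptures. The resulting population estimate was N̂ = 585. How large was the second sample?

C = 195

From N = M·C/R: C = N·R / M = 585·44 / 132 = 25740 / 132 = 195.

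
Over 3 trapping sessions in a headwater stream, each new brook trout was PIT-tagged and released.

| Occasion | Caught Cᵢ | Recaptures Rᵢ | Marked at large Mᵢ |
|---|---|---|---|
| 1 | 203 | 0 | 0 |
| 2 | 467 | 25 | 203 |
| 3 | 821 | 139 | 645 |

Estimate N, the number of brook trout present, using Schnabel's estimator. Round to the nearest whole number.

N ≈ 3807

Σ MᵢCᵢ = 0·203 + 203·467 + 645·821 = 0 + 94801 + 529545 = 624346
Σ Rᵢ = 0 + 25 + 139 = 164
N̂ = 624346 / 164 ≈ 3807.0 → 3807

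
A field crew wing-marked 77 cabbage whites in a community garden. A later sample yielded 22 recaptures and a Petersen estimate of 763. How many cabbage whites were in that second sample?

From N = M·C/R: C = N·R / M = 763·22 / 77 = 16786 / 77 = 218.

C = 218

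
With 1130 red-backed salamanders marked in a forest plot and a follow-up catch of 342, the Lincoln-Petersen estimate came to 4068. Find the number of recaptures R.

R = 95

From N = M·C/R: R = M·C / N = 1130·342 / 4068 = 386460 / 4068 = 95.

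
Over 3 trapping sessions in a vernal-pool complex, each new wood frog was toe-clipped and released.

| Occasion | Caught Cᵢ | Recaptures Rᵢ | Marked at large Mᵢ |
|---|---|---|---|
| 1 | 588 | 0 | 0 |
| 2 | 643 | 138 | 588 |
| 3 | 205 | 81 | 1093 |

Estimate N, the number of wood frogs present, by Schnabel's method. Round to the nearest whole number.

N ≈ 2750

Σ MᵢCᵢ = 0·588 + 588·643 + 1093·205 = 0 + 378084 + 224065 = 602149
Σ Rᵢ = 0 + 138 + 81 = 219
N̂ = 602149 / 219 ≈ 2749.5 → 2750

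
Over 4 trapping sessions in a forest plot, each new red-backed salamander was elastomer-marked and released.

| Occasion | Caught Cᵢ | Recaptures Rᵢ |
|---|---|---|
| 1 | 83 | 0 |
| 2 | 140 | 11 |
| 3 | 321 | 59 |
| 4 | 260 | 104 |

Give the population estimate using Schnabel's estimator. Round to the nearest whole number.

Marked at large before each occasion: Mᵢ = Σⱼ<ᵢ (Cⱼ − Rⱼ) → M1=0, M2=83, M3=212, M4=474
Σ MᵢCᵢ = 0·83 + 83·140 + 212·321 + 474·260 = 0 + 11620 + 68052 + 123240 = 202912
Σ Rᵢ = 0 + 11 + 59 + 104 = 174
N̂ = 202912 / 174 ≈ 1166.2 → 1166

N ≈ 1166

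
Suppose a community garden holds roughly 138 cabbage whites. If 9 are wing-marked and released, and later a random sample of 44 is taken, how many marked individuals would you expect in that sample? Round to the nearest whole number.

The marked fraction of the population is 9/138, so in a sample of 44 expect C·(M/N) marked.
E[R] = 9 × 44 / 138 = 396 / 138 ≈ 2.9 → 3

expected recaptures ≈ 3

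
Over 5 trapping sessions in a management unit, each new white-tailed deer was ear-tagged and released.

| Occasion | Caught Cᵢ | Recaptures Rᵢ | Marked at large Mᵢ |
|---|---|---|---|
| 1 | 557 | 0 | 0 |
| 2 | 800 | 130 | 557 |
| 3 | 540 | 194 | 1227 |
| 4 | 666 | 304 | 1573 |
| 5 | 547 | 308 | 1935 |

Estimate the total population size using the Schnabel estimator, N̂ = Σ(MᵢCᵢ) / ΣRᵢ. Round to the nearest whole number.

Σ MᵢCᵢ = 0·557 + 557·800 + 1227·540 + 1573·666 + 1935·547 = 0 + 445600 + 662580 + 1047618 + 1058445 = 3214243
Σ Rᵢ = 0 + 130 + 194 + 304 + 308 = 936
N̂ = 3214243 / 936 ≈ 3434.0 → 3434

N ≈ 3434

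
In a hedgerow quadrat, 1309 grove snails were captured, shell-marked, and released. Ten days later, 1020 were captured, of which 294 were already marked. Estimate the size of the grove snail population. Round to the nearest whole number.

The marked fraction in the recapture sample should equal the marked fraction in the population: 294/1020 = 1309/N.
N = (1309 × 1020) / 294 = 1335180 / 294 ≈ 4541.4 → 4541

N ≈ 4541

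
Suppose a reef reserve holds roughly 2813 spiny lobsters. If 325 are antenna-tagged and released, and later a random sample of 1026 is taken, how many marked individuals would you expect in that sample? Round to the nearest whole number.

The marked fraction of the population is 325/2813, so in a sample of 1026 expect C·(M/N) marked.
E[R] = 325 × 1026 / 2813 = 333450 / 2813 ≈ 118.5 → 119

expected recaptures ≈ 119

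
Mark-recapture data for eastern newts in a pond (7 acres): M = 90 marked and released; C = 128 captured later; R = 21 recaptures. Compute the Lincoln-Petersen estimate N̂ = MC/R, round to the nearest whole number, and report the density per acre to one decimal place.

N̂ = 90·128/21 = 11520/21 ≈ 548.6 → 549
Density = N̂ / area = 549 / 7 ≈ 78.43 → 78.4 per acre

density ≈ 78.4 eastern newts per acre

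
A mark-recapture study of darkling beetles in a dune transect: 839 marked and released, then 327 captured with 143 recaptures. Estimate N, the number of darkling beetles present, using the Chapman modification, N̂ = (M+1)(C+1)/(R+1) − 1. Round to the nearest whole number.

N ≈ 1912

N̂ = (839+1)(327+1)/(143+1) − 1 = 840·328/144 − 1
= 275520/144 − 1 ≈ 1913.3 − 1 ≈ 1912.3 → 1912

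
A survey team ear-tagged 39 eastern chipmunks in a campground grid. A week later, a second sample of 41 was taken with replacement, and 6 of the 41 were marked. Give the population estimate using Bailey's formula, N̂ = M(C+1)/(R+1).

N̂ = 39·(41+1)/(6+1) = 39·42/7 = 1638/7 = 234

N = 234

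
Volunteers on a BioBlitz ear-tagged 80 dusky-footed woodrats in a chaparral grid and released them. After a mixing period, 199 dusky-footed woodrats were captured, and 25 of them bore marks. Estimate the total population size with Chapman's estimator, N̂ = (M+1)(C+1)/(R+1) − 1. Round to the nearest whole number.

N ≈ 622

N̂ = (80+1)(199+1)/(25+1) − 1 = 81·200/26 − 1
= 16200/26 − 1 ≈ 623.1 − 1 ≈ 622.1 → 622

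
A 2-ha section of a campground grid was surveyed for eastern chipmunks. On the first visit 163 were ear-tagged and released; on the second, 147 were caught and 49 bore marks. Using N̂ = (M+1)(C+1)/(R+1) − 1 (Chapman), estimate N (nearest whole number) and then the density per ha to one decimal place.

density ≈ 242.0 eastern chipmunks per ha

N̂ = 164·148/50 − 1 = 24272/50 − 1 ≈ 484.4 → 484
Density = N̂ / area = 484 / 2 = 242.0 per ha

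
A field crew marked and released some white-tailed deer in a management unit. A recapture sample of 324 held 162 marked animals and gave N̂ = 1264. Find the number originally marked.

From N = M·C/R: M = N·R / C = 1264·162 / 324 = 204768 / 324 = 632.

M = 632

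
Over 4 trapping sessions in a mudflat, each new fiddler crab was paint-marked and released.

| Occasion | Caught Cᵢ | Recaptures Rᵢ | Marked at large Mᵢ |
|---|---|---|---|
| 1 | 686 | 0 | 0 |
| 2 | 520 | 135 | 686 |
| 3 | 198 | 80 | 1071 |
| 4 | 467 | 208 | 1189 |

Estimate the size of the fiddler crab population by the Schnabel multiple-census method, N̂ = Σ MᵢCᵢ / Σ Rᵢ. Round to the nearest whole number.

Σ MᵢCᵢ = 0·686 + 686·520 + 1071·198 + 1189·467 = 0 + 356720 + 212058 + 555263 = 1124041
Σ Rᵢ = 0 + 135 + 80 + 208 = 423
N̂ = 1124041 / 423 ≈ 2657.3 → 2657

N ≈ 2657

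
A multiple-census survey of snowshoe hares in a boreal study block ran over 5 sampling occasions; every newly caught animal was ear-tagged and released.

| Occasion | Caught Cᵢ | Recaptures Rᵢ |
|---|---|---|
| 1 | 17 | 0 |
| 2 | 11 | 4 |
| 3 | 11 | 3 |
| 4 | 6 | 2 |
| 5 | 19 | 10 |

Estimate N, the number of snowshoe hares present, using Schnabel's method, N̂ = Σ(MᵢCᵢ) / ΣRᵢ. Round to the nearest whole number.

N ≈ 70

Marked at large before each occasion: Mᵢ = Σⱼ<ᵢ (Cⱼ − Rⱼ) → M1=0, M2=17, M3=24, M4=32, M5=36
Σ MᵢCᵢ = 0·17 + 17·11 + 24·11 + 32·6 + 36·19 = 0 + 187 + 264 + 192 + 684 = 1327
Σ Rᵢ = 0 + 4 + 3 + 2 + 10 = 19
N̂ = 1327 / 19 ≈ 69.8 → 70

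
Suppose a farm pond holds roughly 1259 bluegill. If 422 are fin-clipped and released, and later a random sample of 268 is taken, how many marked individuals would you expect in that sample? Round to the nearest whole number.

expected recaptures ≈ 90

The marked fraction of the population is 422/1259, so in a sample of 268 expect C·(M/N) marked.
E[R] = 422 × 268 / 1259 = 113096 / 1259 ≈ 89.8 → 90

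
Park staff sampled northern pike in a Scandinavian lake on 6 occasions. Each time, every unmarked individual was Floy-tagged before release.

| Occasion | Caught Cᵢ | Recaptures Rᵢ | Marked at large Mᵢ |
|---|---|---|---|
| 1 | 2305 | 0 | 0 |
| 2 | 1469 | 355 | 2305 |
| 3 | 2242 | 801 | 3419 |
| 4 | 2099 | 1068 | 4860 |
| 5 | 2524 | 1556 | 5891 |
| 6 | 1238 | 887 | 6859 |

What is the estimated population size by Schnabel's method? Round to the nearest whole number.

N ≈ 9559

Σ MᵢCᵢ = 0·2305 + 2305·1469 + 3419·2242 + 4860·2099 + 5891·2524 + 6859·1238 = 0 + 3386045 + 7665398 + 10201140 + 14868884 + 8491442 = 44612909
Σ Rᵢ = 0 + 355 + 801 + 1068 + 1556 + 887 = 4667
N̂ = 44612909 / 4667 ≈ 9559.2 → 9559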